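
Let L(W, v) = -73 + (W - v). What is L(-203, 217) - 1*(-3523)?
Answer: 3030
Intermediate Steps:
L(W, v) = -73 + W - v
L(-203, 217) - 1*(-3523) = (-73 - 203 - 1*217) - 1*(-3523) = (-73 - 203 - 217) + 3523 = -493 + 3523 = 3030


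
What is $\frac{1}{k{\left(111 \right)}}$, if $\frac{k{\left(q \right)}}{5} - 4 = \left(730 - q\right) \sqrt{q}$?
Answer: $- \frac{4}{212654275} + \frac{619 \sqrt{111}}{212654275} \approx 3.0649 \cdot 10^{-5}$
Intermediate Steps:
$k{\left(q \right)} = 20 + 5 \sqrt{q} \left(730 - q\right)$ ($k{\left(q \right)} = 20 + 5 \left(730 - q\right) \sqrt{q} = 20 + 5 \sqrt{q} \left(730 - q\right)$)
$\frac{1}{k{\left(111 \right)}} = \frac{1}{20 - 5 \cdot 111^{\frac{3}{2}} + 3650 \sqrt{111}} = \frac{1}{20 - 5 \cdot 111 \sqrt{111} + 3650 \sqrt{111}} = \frac{1}{20 - 555 \sqrt{111} + 3650 \sqrt{111}} = \frac{1}{20 + 3095 \sqrt{111}}$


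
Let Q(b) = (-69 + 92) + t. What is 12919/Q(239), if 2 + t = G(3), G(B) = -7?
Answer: 12919/14 ≈ 922.79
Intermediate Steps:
t = -9 (t = -2 - 7 = -9)
Q(b) = 14 (Q(b) = (-69 + 92) - 9 = 23 - 9 = 14)
12919/Q(239) = 12919/14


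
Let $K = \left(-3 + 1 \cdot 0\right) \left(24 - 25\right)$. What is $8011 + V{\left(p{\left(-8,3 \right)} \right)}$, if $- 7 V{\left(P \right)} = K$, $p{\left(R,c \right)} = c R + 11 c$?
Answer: $\frac{56074}{7} \approx 8010.6$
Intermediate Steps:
$p{\left(R,c \right)} = 11 c + R c$ ($p{\left(R,c \right)} = R c + 11 c = 11 c + R c$)
$K = 3$ ($K = \left(-3 + 0\right) \left(-1\right) = \left(-3\right) \left(-1\right) = 3$)
$V{\left(P \right)} = - \frac{3}{7}$ ($V{\left(P \right)} = \left(- \frac{1}{7}\right) 3 = - \frac{3}{7}$)
$8011 + V{\left(p{\left(-8,3 \right)} \right)} = 8011 - \frac{3}{7} = \frac{56074}{7}$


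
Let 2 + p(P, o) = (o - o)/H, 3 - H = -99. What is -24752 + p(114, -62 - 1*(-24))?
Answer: -24754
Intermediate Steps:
H = 102 (H = 3 - 1*(-99) = 3 + 99 = 102)
p(P, o) = -2 (p(P, o) = -2 + (o - o)/102 = -2 + 0*(1/102) = -2 + 0 = -2)
-24752 + p(114, -62 - 1*(-24)) = -24752 - 2 = -24754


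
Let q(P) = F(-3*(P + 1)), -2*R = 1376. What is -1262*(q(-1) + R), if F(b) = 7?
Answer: 859422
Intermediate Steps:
R = -688 (R = -1/2*1376 = -688)
q(P) = 7
-1262*(q(-1) + R) = -1262*(7 - 688) = -1262*(-681) = 859422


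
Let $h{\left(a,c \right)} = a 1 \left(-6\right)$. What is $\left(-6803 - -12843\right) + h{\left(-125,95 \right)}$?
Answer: $6790$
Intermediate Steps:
$h{\left(a,c \right)} = - 6 a$ ($h{\left(a,c \right)} = a \left(-6\right) = - 6 a$)
$\left(-6803 - -12843\right) + h{\left(-125,95 \right)} = \left(-6803 - -12843\right) - -750 = \left(-6803 + 12843\right) + 750 = 6040 + 750 = 6790$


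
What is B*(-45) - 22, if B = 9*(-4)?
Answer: 1598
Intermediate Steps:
B = -36
B*(-45) - 22 = -36*(-45) - 22 = 1620 - 22 = 1598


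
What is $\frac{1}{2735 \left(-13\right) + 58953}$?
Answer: $\frac{1}{23398} \approx 4.2739 \cdot 10^{-5}$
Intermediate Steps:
$\frac{1}{2735 \left(-13\right) + 58953} = \frac{1}{-35555 + 58953} = \frac{1}{23398}$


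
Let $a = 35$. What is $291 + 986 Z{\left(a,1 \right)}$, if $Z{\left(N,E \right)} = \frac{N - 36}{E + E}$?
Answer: $-202$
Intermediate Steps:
$Z{\left(N,E \right)} = \frac{-36 + N}{2 E}$
$291 + 986 Z{\left(a,1 \right)} = 291 + 986 \frac{-36 + 35}{2 \cdot 1} = 291 + 986 \cdot \frac{1}{2} \cdot 1 \left(-1\right) = 291 + 986 \left(- \frac{1}{2}\right) = 291 - 493 = -202$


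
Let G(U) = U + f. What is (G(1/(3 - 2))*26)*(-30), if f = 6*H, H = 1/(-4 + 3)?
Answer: 3900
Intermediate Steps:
H = -1 (H = 1/(-1) = -1)
f = -6 (f = 6*(-1) = -6)
G(U) = -6 + U (G(U) = U - 6 = -6 + U)
(G(1/(3 - 2))*26)*(-30) = ((-6 + 1/(3 - 2))*26)*(-30) = ((-6 + 1/1)*26)*(-30) = ((-6 + 1)*26)*(-30) = -5*26*(-30) = -130*(-30) = 3900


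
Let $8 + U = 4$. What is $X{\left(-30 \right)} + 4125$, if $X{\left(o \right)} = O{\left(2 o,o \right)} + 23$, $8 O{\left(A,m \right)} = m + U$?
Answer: $\frac{16575}{4} \approx 4143.8$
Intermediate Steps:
$U = -4$ ($U = -8 + 4 = -4$)
$O{\left(A,m \right)} = - \frac{1}{2} + \frac{m}{8}$ ($O{\left(A,m \right)} = \frac{m - 4}{8} = \frac{-4 + m}{8} = - \frac{1}{2} + \frac{m}{8}$)
$X{\left(o \right)} = \frac{45}{2} + \frac{o}{8}$ ($X{\left(o \right)} = \left(- \frac{1}{2} + \frac{o}{8}\right) + 23 = \frac{45}{2} + \frac{o}{8}$)
$X{\left(-30 \right)} + 4125 = \left(\frac{45}{2} + \frac{1}{8} \left(-30\right)\right) + 4125 = \left(\frac{45}{2} - \frac{15}{4}\right) + 4125 = \frac{75}{4} + 4125 = \frac{16575}{4}$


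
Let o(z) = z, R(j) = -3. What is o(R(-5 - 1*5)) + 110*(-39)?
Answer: -4293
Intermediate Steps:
o(R(-5 - 1*5)) + 110*(-39) = -3 + 110*(-39) = -3 - 4290 = -4293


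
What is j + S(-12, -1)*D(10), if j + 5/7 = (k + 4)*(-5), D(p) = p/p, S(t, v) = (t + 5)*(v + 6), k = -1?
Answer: -355/7 ≈ -50.714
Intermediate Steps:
S(t, v) = (5 + t)*(6 + v)
D(p) = 1
j = -110/7 (j = -5/7 + (-1 + 4)*(-5) = -5/7 + 3*(-5) = -5/7 - 15 = -110/7 ≈ -15.714)
j + S(-12, -1)*D(10) = -110/7 + (30 + 5*(-1) + 6*(-12) - 12*(-1))*1 = -110/7 + (30 - 5 - 72 + 12)*1 = -110/7 - 35*1 = -110/7 - 35 = -355/7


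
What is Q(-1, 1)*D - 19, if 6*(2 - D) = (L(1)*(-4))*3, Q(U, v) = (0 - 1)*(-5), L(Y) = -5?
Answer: -59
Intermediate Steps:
Q(U, v) = 5 (Q(U, v) = -1*(-5) = 5)
D = -8 (D = 2 - (-5*(-4))*3/6 = 2 - 10*3/3 = 2 - 1/6*60 = 2 - 10 = -8)
Q(-1, 1)*D - 19 = 5*(-8) - 19 = -40 - 19 = -59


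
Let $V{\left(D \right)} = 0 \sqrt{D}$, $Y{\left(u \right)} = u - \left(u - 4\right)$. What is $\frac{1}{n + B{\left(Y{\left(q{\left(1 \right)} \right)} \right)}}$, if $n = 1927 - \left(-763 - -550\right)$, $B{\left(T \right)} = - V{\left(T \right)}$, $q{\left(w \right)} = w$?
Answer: $\frac{1}{2140} \approx 0.00046729$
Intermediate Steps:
$Y{\left(u \right)} = 4$ ($Y{\left(u \right)} = u - \left(u - 4\right) = u - \left(-4 + u\right) = 4$)
$V{\left(D \right)} = 0$
$B{\left(T \right)} = 0$ ($B{\left(T \right)} = \left(-1\right) 0 = 0$)
$n = 2140$ ($n = 1927 - \left(-763 + 550\right) = 1927 - -213 = 1927 + 213 = 2140$)
$\frac{1}{n + B{\left(Y{\left(q{\left(1 \right)} \right)} \right)}} = \frac{1}{2140 + 0} = \frac{1}{2140}$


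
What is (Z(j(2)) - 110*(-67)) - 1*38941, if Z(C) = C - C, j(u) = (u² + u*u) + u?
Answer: -31571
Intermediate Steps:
j(u) = u + 2*u² (j(u) = (u² + u²) + u = 2*u² + u = u + 2*u²)
Z(C) = 0
(Z(j(2)) - 110*(-67)) - 1*38941 = (0 - 110*(-67)) - 1*38941 = (0 + 7370) - 38941 = 7370 - 38941 = -31571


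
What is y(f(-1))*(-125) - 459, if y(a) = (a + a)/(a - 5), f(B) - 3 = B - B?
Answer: -84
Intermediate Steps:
f(B) = 3 (f(B) = 3 + (B - B) = 3 + 0 = 3)
y(a) = 2*a/(-5 + a) (y(a) = (2*a)/(-5 + a) = 2*a/(-5 + a))
y(f(-1))*(-125) - 459 = (2*3/(-5 + 3))*(-125) - 459 = (2*3/(-2))*(-125) - 459 = (2*3*(-½))*(-125) - 459 = -3*(-125) - 459 = 375 - 459 = -84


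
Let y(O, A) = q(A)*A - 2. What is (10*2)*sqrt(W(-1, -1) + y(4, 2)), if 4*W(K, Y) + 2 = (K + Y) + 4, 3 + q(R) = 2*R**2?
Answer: 40*sqrt(2) ≈ 56.569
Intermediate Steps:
q(R) = -3 + 2*R**2
W(K, Y) = 1/2 + K/4 + Y/4 (W(K, Y) = -1/2 + ((K + Y) + 4)/4 = -1/2 + (4 + K + Y)/4 = -1/2 + (1 + K/4 + Y/4) = 1/2 + K/4 + Y/4)
y(O, A) = -2 + A*(-3 + 2*A**2) (y(O, A) = (-3 + 2*A**2)*A - 2 = A*(-3 + 2*A**2) - 2 = -2 + A*(-3 + 2*A**2))
(10*2)*sqrt(W(-1, -1) + y(4, 2)) = (10*2)*sqrt((1/2 + (1/4)*(-1) + (1/4)*(-1)) + (-2 + 2*(-3 + 2*2**2))) = 20*sqrt((1/2 - 1/4 - 1/4) + (-2 + 2*(-3 + 2*4))) = 20*sqrt(0 + (-2 + 2*(-3 + 8))) = 20*sqrt(0 + (-2 + 2*5)) = 20*sqrt(0 + (-2 + 10)) = 20*sqrt(0 + 8) = 20*sqrt(8) = 20*(2*sqrt(2)) = 40*sqrt(2)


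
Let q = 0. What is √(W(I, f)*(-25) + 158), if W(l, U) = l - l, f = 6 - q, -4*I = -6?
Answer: √158 ≈ 12.570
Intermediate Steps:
I = 3/2 (I = -¼*(-6) = 3/2 ≈ 1.5000)
f = 6 (f = 6 - 1*0 = 6 + 0 = 6)
W(l, U) = 0
√(W(I, f)*(-25) + 158) = √(0*(-25) + 158) = √(0 + 158) = √158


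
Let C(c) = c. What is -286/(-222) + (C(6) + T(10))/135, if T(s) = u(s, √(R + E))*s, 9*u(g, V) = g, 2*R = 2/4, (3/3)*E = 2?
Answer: 63613/44955 ≈ 1.4150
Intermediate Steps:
E = 2
R = ¼ (R = (2/4)/2 = (2*(¼))/2 = (½)*(½) = ¼ ≈ 0.25000)
u(g, V) = g/9
T(s) = s²/9 (T(s) = (s/9)*s = s²/9)
-286/(-222) + (C(6) + T(10))/135 = -286/(-222) + (6 + (⅑)*10²)/135 = -286*(-1/222) + (6 + (⅑)*100)*(1/135) = 143/111 + (6 + 100/9)*(1/135) = 143/111 + (154/9)*(1/135) = 143/111 + 154/1215 = 63613/44955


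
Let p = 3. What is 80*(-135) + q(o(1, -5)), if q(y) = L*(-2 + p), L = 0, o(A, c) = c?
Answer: -10800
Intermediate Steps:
q(y) = 0 (q(y) = 0*(-2 + 3) = 0*1 = 0)
80*(-135) + q(o(1, -5)) = 80*(-135) + 0 = -10800 + 0 = -10800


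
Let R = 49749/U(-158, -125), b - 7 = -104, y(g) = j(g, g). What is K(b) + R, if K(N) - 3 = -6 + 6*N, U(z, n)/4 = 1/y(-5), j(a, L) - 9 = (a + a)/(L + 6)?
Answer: -52089/4 ≈ -13022.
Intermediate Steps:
j(a, L) = 9 + 2*a/(6 + L) (j(a, L) = 9 + (a + a)/(L + 6) = 9 + (2*a)/(6 + L) = 9 + 2*a/(6 + L))
y(g) = (54 + 11*g)/(6 + g) (y(g) = (54 + 2*g + 9*g)/(6 + g) = (54 + 11*g)/(6 + g))
b = -97 (b = 7 - 104 = -97)
U(z, n) = -4 (U(z, n) = 4/(((54 + 11*(-5))/(6 - 5))) = 4/(((54 - 55)/1)) = 4/((1*(-1))) = 4/(-1) = 4*(-1) = -4)
R = -49749/4 (R = 49749/(-4) = 49749*(-¼) = -49749/4 ≈ -12437.)
K(N) = -3 + 6*N (K(N) = 3 + (-6 + 6*N) = -3 + 6*N)
K(b) + R = (-3 + 6*(-97)) - 49749/4 = (-3 - 582) - 49749/4 = -585 - 49749/4 = -52089/4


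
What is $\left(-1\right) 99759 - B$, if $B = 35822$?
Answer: $-135581$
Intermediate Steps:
$\left(-1\right) 99759 - B = \left(-1\right) 99759 - 35822 = -99759 - 35822 = -135581$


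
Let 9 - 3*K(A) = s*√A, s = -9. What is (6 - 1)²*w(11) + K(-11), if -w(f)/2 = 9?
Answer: -447 + 3*I*√11 ≈ -447.0 + 9.9499*I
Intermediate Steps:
w(f) = -18 (w(f) = -2*9 = -18)
K(A) = 3 + 3*√A (K(A) = 3 - (-3)*√A = 3 + 3*√A)
(6 - 1)²*w(11) + K(-11) = (6 - 1)²*(-18) + (3 + 3*√(-11)) = 5²*(-18) + (3 + 3*(I*√11)) = 25*(-18) + (3 + 3*I*√11) = -450 + (3 + 3*I*√11) = -447 + 3*I*√11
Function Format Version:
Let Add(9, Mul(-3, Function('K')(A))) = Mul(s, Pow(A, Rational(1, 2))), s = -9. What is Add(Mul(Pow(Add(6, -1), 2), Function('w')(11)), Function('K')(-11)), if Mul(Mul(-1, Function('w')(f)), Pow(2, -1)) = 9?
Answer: Add(-447, Mul(3, I, Pow(11, Rational(1, 2)))) ≈ Add(-447.00, Mul(9.9499, I))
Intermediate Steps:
Function('w')(f) = -18 (Function('w')(f) = Mul(-2, 9) = -18)
Function('K')(A) = Add(3, Mul(3, Pow(A, Rational(1, 2)))) (Function('K')(A) = Add(3, Mul(Rational(-1, 3), Mul(-9, Pow(A, Rational(1, 2))))) = Add(3, Mul(3, Pow(A, Rational(1, 2)))))
Add(Mul(Pow(Add(6, -1), 2), Function('w')(11)), Function('K')(-11)) = Add(Mul(Pow(Add(6, -1), 2), -18), Add(3, Mul(3, Pow(-11, Rational(1, 2))))) = Add(Mul(Pow(5, 2), -18), Add(3, Mul(3, Mul(I, Pow(11, Rational(1, 2)))))) = Add(Mul(25, -18), Add(3, Mul(3, I, Pow(11, Rational(1, 2))))) = Add(-450, Add(3, Mul(3, I, Pow(11, Rational(1, 2))))) = Add(-447, Mul(3, I, Pow(11, Rational(1, 2))))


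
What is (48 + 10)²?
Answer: 3364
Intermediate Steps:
(48 + 10)² = 58² = 3364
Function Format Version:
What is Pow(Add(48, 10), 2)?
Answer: 3364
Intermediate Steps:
Pow(Add(48, 10), 2) = Pow(58, 2) = 3364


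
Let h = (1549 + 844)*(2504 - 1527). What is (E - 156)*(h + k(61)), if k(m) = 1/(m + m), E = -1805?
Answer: -559338467523/122 ≈ -4.5847e+9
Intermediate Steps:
k(m) = 1/(2*m)
h = 2337961 (h = 2393*977 = 2337961)
(E - 156)*(h + k(61)) = (-1805 - 156)*(2337961 + (1/2)/61) = -1961*(2337961 + (1/2)*(1/61)) = -1961*(2337961 + 1/122) = -1961*285231243/122 = -559338467523/122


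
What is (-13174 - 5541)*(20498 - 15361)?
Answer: -96138955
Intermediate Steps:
(-13174 - 5541)*(20498 - 15361) = -18715*5137 = -96138955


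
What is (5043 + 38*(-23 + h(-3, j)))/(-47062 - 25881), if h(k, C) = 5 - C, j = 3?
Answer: -4245/72943 ≈ -0.058196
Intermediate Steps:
(5043 + 38*(-23 + h(-3, j)))/(-47062 - 25881) = (5043 + 38*(-23 + (5 - 1*3)))/(-47062 - 25881) = (5043 + 38*(-23 + (5 - 3)))/(-72943) = (5043 + 38*(-23 + 2))*(-1/72943) = (5043 + 38*(-21))*(-1/72943) = (5043 - 798)*(-1/72943) = 4245*(-1/72943) = -4245/72943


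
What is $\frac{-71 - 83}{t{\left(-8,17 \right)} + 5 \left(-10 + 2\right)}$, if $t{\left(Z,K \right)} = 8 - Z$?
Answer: $\frac{77}{12} \approx 6.4167$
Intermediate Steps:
$\frac{-71 - 83}{t{\left(-8,17 \right)} + 5 \left(-10 + 2\right)} = \frac{-71 - 83}{\left(8 - -8\right) + 5 \left(-10 + 2\right)} = - \frac{154}{\left(8 + 8\right) + 5 \left(-8\right)} = - \frac{154}{16 - 40} = - \frac{154}{-24} = \left(-154\right) \left(- \frac{1}{24}\right) = \frac{77}{12}$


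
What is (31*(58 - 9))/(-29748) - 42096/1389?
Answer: -418127233/13773324 ≈ -30.358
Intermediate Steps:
(31*(58 - 9))/(-29748) - 42096/1389 = (31*49)*(-1/29748) - 42096*1/1389 = 1519*(-1/29748) - 14032/463 = -1519/29748 - 14032/463 = -418127233/13773324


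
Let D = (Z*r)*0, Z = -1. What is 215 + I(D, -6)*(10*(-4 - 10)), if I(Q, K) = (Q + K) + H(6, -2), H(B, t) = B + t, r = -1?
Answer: 495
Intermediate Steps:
D = 0 (D = -1*(-1)*0 = 1*0 = 0)
I(Q, K) = 4 + K + Q (I(Q, K) = (Q + K) + (6 - 2) = (K + Q) + 4 = 4 + K + Q)
215 + I(D, -6)*(10*(-4 - 10)) = 215 + (4 - 6 + 0)*(10*(-4 - 10)) = 215 - 20*(-14) = 215 - 2*(-140) = 215 + 280 = 495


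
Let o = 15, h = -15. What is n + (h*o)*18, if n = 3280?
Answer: -770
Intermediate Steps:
n + (h*o)*18 = 3280 - 15*15*18 = 3280 - 225*18 = 3280 - 4050 = -770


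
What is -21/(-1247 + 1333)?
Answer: -21/86 ≈ -0.24419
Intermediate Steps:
-21/(-1247 + 1333) = -21/86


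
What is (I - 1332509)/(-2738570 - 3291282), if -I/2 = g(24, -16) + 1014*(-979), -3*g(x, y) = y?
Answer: -1958677/18089556 ≈ -0.10828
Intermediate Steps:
g(x, y) = -y/3
I = 5956204/3 (I = -2*(-⅓*(-16) + 1014*(-979)) = -2*(16/3 - 992706) = -2*(-2978102/3) = 5956204/3 ≈ 1.9854e+6)
(I - 1332509)/(-2738570 - 3291282) = (5956204/3 - 1332509)/(-2738570 - 3291282) = (1958677/3)/(-6029852) = (1958677/3)*(-1/6029852) = -1958677/18089556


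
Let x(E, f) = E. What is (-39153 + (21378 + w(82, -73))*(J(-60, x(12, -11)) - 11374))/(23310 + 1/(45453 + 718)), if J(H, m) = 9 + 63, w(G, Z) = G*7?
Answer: -11456902274347/1076246011 ≈ -10645.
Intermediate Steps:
w(G, Z) = 7*G
J(H, m) = 72
(-39153 + (21378 + w(82, -73))*(J(-60, x(12, -11)) - 11374))/(23310 + 1/(45453 + 718)) = (-39153 + (21378 + 7*82)*(72 - 11374))/(23310 + 1/(45453 + 718)) = (-39153 + (21378 + 574)*(-11302))/(23310 + 1/46171) = (-39153 + 21952*(-11302))/(23310 + 1/46171) = (-39153 - 248101504)/(1076246011/46171) = -248140657*46171/1076246011 = -11456902274347/1076246011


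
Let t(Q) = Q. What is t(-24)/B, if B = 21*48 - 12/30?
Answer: -60/2519 ≈ -0.023819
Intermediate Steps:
B = 5038/5 (B = 1008 - 12*1/30 = 1008 - 2/5 = 5038/5 ≈ 1007.6)
t(-24)/B = -24/5038/5 = -24*5/5038 = -60/2519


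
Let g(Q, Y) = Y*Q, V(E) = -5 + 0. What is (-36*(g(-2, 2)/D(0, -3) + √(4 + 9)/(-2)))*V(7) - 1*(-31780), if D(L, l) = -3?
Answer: 32020 - 90*√13 ≈ 31696.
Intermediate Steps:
V(E) = -5
g(Q, Y) = Q*Y
(-36*(g(-2, 2)/D(0, -3) + √(4 + 9)/(-2)))*V(7) - 1*(-31780) = -36*(-2*2/(-3) + √(4 + 9)/(-2))*(-5) - 1*(-31780) = -36*(-4*(-⅓) + √13*(-½))*(-5) + 31780 = -36*(4/3 - √13/2)*(-5) + 31780 = (-48 + 18*√13)*(-5) + 31780 = (240 - 90*√13) + 31780 = 32020 - 90*√13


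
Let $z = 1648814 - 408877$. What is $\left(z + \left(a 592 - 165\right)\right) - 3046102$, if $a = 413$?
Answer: $-1561834$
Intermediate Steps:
$z = 1239937$
$\left(z + \left(a 592 - 165\right)\right) - 3046102 = \left(1239937 + \left(413 \cdot 592 - 165\right)\right) - 3046102 = \left(1239937 + \left(244496 - 165\right)\right) - 3046102 = \left(1239937 + 244331\right) - 3046102 = 1484268 - 3046102 = -1561834$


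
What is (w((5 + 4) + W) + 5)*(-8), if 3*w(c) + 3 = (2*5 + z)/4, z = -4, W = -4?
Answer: -36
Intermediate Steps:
w(c) = -½ (w(c) = -1 + ((2*5 - 4)/4)/3 = -1 + ((10 - 4)*(¼))/3 = -1 + (6*(¼))/3 = -1 + (⅓)*(3/2) = -1 + ½ = -½)
(w((5 + 4) + W) + 5)*(-8) = (-½ + 5)*(-8) = (9/2)*(-8) = -36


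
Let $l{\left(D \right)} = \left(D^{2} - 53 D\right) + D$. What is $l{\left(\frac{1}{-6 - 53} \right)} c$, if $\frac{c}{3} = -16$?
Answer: $- \frac{147312}{3481} \approx -42.319$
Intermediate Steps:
$c = -48$ ($c = 3 \left(-16\right) = -48$)
$l{\left(D \right)} = D^{2} - 52 D$
$l{\left(\frac{1}{-6 - 53} \right)} c = \frac{-52 + \frac{1}{-6 - 53}}{-6 - 53} \left(-48\right) = \frac{-52 + \frac{1}{-59}}{-59} \left(-48\right) = - \frac{-52 - \frac{1}{59}}{59} \left(-48\right) = \left(- \frac{1}{59}\right) \left(- \frac{3069}{59}\right) \left(-48\right) = \frac{3069}{3481} \left(-48\right) = - \frac{147312}{3481}$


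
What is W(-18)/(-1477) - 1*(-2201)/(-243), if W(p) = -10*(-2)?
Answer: -3255737/358911 ≈ -9.0712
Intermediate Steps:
W(p) = 20
W(-18)/(-1477) - 1*(-2201)/(-243) = 20/(-1477) - 1*(-2201)/(-243) = 20*(-1/1477) + 2201*(-1/243) = -20/1477 - 2201/243 = -3255737/358911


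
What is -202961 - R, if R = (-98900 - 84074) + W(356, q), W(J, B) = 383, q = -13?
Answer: -20370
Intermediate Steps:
R = -182591 (R = (-98900 - 84074) + 383 = -182974 + 383 = -182591)
-202961 - R = -202961 - 1*(-182591) = -202961 + 182591 = -20370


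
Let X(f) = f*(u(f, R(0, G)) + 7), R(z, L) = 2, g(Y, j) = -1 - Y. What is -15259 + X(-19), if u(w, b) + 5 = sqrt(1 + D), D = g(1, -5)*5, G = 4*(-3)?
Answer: -15297 - 57*I ≈ -15297.0 - 57.0*I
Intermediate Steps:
G = -12
D = -10 (D = (-1 - 1*1)*5 = (-1 - 1)*5 = -2*5 = -10)
u(w, b) = -5 + 3*I (u(w, b) = -5 + sqrt(1 - 10) = -5 + sqrt(-9) = -5 + 3*I)
X(f) = f*(2 + 3*I) (X(f) = f*((-5 + 3*I) + 7) = f*(2 + 3*I))
-15259 + X(-19) = -15259 - 19*(2 + 3*I) = -15259 + (-38 - 57*I) = -15297 - 57*I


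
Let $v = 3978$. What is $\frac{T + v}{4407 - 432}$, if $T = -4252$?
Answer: $- \frac{274}{3975} \approx -0.068931$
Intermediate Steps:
$\frac{T + v}{4407 - 432} = \frac{-4252 + 3978}{4407 - 432} = - \frac{274}{3975}$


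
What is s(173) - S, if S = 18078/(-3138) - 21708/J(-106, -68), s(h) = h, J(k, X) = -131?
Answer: 894168/68513 ≈ 13.051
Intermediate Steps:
S = 10958581/68513 (S = 18078/(-3138) - 21708/(-131) = 18078*(-1/3138) - 21708*(-1/131) = -3013/523 + 21708/131 = 10958581/68513 ≈ 159.95)
s(173) - S = 173 - 1*10958581/68513 = 173 - 10958581/68513 = 894168/68513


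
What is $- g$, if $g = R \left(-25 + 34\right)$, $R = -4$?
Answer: $36$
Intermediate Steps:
$g = -36$ ($g = - 4 \left(-25 + 34\right) = \left(-4\right) 9 = -36$)
$- g = \left(-1\right) \left(-36\right) = 36$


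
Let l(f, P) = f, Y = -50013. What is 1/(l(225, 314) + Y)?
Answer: -1/49788 ≈ -2.0085e-5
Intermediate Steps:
1/(l(225, 314) + Y) = 1/(225 - 50013) = 1/(-49788) = -1/49788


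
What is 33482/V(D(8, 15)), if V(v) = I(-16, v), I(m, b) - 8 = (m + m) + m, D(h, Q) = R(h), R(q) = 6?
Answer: -16741/20 ≈ -837.05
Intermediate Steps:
D(h, Q) = 6
I(m, b) = 8 + 3*m (I(m, b) = 8 + ((m + m) + m) = 8 + (2*m + m) = 8 + 3*m)
V(v) = -40 (V(v) = 8 + 3*(-16) = 8 - 48 = -40)
33482/V(D(8, 15)) = 33482/(-40) = 33482*(-1/40) = -16741/20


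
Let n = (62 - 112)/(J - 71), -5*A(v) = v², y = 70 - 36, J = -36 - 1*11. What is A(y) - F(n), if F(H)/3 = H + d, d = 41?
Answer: -104864/295 ≈ -355.47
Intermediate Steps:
J = -47 (J = -36 - 11 = -47)
y = 34
A(v) = -v²/5
n = 25/59 (n = (62 - 112)/(-47 - 71) = -50/(-118) = -50*(-1/118) = 25/59 ≈ 0.42373)
F(H) = 123 + 3*H (F(H) = 3*(H + 41) = 3*(41 + H) = 123 + 3*H)
A(y) - F(n) = -⅕*34² - (123 + 3*(25/59)) = -⅕*1156 - (123 + 75/59) = -1156/5 - 1*7332/59 = -1156/5 - 7332/59 = -104864/295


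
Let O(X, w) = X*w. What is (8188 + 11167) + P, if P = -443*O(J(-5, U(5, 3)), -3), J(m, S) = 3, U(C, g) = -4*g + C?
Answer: 23342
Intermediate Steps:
U(C, g) = C - 4*g
P = 3987 (P = -1329*(-3) = -443*(-9) = 3987)
(8188 + 11167) + P = (8188 + 11167) + 3987 = 19355 + 3987 = 23342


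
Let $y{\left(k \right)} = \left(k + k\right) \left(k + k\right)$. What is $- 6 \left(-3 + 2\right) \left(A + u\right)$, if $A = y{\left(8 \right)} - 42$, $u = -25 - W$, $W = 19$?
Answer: $1020$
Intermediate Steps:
$y{\left(k \right)} = 4 k^{2}$ ($y{\left(k \right)} = 2 k 2 k = 4 k^{2}$)
$u = -44$ ($u = -25 - 19 = -44$)
$A = 214$ ($A = 4 \cdot 8^{2} - 42 = 4 \cdot 64 - 42 = 256 - 42 = 214$)
$- 6 \left(-3 + 2\right) \left(A + u\right) = - 6 \left(-3 + 2\right) \left(214 - 44\right) = \left(-6\right) \left(-1\right) 170 = 6 \cdot 170 = 1020$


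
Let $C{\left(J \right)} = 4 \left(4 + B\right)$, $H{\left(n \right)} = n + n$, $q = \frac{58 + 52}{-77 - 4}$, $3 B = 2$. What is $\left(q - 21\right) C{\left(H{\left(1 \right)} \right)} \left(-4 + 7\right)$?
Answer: $- \frac{101416}{81} \approx -1252.0$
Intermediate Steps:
$B = \frac{2}{3}$ ($B = \frac{1}{3} \cdot 2 = \frac{2}{3} \approx 0.66667$)
$q = - \frac{110}{81}$ ($q = \frac{110}{-81} = 110 \left(- \frac{1}{81}\right) = - \frac{110}{81} \approx -1.358$)
$H{\left(n \right)} = 2 n$
$C{\left(J \right)} = \frac{56}{3}$ ($C{\left(J \right)} = 4 \left(4 + \frac{2}{3}\right) = 4 \cdot \frac{14}{3} = \frac{56}{3}$)
$\left(q - 21\right) C{\left(H{\left(1 \right)} \right)} \left(-4 + 7\right) = \left(- \frac{110}{81} - 21\right) \frac{56 \left(-4 + 7\right)}{3} = - \frac{1811 \cdot \frac{56}{3} \cdot 3}{81} = \left(- \frac{1811}{81}\right) 56 = - \frac{101416}{81}$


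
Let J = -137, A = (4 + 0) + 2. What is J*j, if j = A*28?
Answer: -23016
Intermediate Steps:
A = 6 (A = 4 + 2 = 6)
j = 168 (j = 6*28 = 168)
J*j = -137*168 = -23016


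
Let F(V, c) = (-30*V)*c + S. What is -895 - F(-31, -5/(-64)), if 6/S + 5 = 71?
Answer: -340647/352 ≈ -967.75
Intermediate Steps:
S = 1/11 (S = 6/(-5 + 71) = 6/66 = 6*(1/66) = 1/11 ≈ 0.090909)
F(V, c) = 1/11 - 30*V*c (F(V, c) = (-30*V)*c + 1/11 = -30*V*c + 1/11 = 1/11 - 30*V*c)
-895 - F(-31, -5/(-64)) = -895 - (1/11 - 30*(-31)*(-5/(-64))) = -895 - (1/11 - 30*(-31)*(-5*(-1/64))) = -895 - (1/11 - 30*(-31)*5/64) = -895 - (1/11 + 2325/32) = -895 - 1*25607/352 = -895 - 25607/352 = -340647/352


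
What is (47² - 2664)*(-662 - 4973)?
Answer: 2563925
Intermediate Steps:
(47² - 2664)*(-662 - 4973) = (2209 - 2664)*(-5635) = -455*(-5635) = 2563925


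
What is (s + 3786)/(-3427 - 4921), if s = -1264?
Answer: -1261/4174 ≈ -0.30211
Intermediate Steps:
(s + 3786)/(-3427 - 4921) = (-1264 + 3786)/(-3427 - 4921) = 2522/(-8348) = 2522*(-1/8348) = -1261/4174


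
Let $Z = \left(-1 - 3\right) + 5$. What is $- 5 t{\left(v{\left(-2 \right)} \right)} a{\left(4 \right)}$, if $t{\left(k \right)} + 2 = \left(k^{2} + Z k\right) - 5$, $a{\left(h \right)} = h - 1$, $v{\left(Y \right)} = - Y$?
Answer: $15$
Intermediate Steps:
$Z = 1$ ($Z = -4 + 5 = 1$)
$a{\left(h \right)} = -1 + h$
$t{\left(k \right)} = -7 + k + k^{2}$ ($t{\left(k \right)} = -2 - \left(5 - k - k^{2}\right) = -2 + \left(-5 + k + k^{2}\right) = -7 + k + k^{2}$)
$- 5 t{\left(v{\left(-2 \right)} \right)} a{\left(4 \right)} = - 5 \left(-7 - -2 + \left(\left(-1\right) \left(-2\right)\right)^{2}\right) \left(-1 + 4\right) = - 5 \left(-7 + 2 + 2^{2}\right) 3 = - 5 \left(-7 + 2 + 4\right) 3 = \left(-5\right) \left(-1\right) 3 = 5 \cdot 3 = 15$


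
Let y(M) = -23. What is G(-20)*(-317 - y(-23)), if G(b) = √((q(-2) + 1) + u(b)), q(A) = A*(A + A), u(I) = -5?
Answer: -588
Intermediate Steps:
q(A) = 2*A² (q(A) = A*(2*A) = 2*A²)
G(b) = 2 (G(b) = √((2*(-2)² + 1) - 5) = √((2*4 + 1) - 5) = √((8 + 1) - 5) = √(9 - 5) = √4 = 2)
G(-20)*(-317 - y(-23)) = 2*(-317 - 1*(-23)) = 2*(-317 + 23) = 2*(-294) = -588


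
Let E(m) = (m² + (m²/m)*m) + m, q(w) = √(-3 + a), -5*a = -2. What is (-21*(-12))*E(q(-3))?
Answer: -6552/5 + 252*I*√65/5 ≈ -1310.4 + 406.34*I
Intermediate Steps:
a = ⅖ (a = -⅕*(-2) = ⅖ ≈ 0.40000)
q(w) = I*√65/5 (q(w) = √(-3 + ⅖) = √(-13/5) = I*√65/5)
E(m) = m + 2*m² (E(m) = (m² + m*m) + m = (m² + m²) + m = 2*m² + m = m + 2*m²)
(-21*(-12))*E(q(-3)) = (-21*(-12))*((I*√65/5)*(1 + 2*(I*√65/5))) = 252*((I*√65/5)*(1 + 2*I*√65/5)) = 252*(I*√65*(1 + 2*I*√65/5)/5) = 252*I*√65*(1 + 2*I*√65/5)/5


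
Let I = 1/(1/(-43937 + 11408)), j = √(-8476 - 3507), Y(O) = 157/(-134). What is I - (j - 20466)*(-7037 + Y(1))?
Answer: -9653075238/67 + 943115*I*√11983/134 ≈ -1.4408e+8 + 7.7045e+5*I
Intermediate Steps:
Y(O) = -157/134 (Y(O) = 157*(-1/134) = -157/134)
j = I*√11983 (j = √(-11983) = I*√11983 ≈ 109.47*I)
I = -32529 (I = 1/(1/(-32529)) = 1/(-1/32529) = -32529)
I - (j - 20466)*(-7037 + Y(1)) = -32529 - (I*√11983 - 20466)*(-7037 - 157/134) = -32529 - (-20466 + I*√11983)*(-943115)/134 = -32529 - (9650895795/67 - 943115*I*√11983/134) = -32529 + (-9650895795/67 + 943115*I*√11983/134) = -9653075238/67 + 943115*I*√11983/134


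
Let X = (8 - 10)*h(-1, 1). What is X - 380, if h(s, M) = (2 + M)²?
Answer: -398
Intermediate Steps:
X = -18 (X = (8 - 10)*(2 + 1)² = -2*3² = -2*9 = -18)
X - 380 = -18 - 380 = -398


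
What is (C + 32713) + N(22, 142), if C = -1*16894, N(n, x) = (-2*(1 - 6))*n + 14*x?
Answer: 18027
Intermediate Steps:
N(n, x) = 10*n + 14*x (N(n, x) = (-2*(-5))*n + 14*x = 10*n + 14*x)
C = -16894
(C + 32713) + N(22, 142) = (-16894 + 32713) + (10*22 + 14*142) = 15819 + (220 + 1988) = 15819 + 2208 = 18027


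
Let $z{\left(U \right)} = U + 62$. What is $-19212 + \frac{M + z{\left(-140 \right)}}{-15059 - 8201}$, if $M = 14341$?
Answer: $- \frac{446885383}{23260} \approx -19213.0$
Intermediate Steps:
$z{\left(U \right)} = 62 + U$
$-19212 + \frac{M + z{\left(-140 \right)}}{-15059 - 8201} = -19212 + \frac{14341 + \left(62 - 140\right)}{-15059 - 8201} = -19212 + \frac{14341 - 78}{-23260} = -19212 + 14263 \left(- \frac{1}{23260}\right) = -19212 - \frac{14263}{23260} = - \frac{446885383}{23260}$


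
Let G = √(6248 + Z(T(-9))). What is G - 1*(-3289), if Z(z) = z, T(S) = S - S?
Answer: 3289 + 2*√1562 ≈ 3368.0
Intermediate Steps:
T(S) = 0
G = 2*√1562 (G = √(6248 + 0) = √6248 = 2*√1562 ≈ 79.044)
G - 1*(-3289) = 2*√1562 - 1*(-3289) = 2*√1562 + 3289 = 3289 + 2*√1562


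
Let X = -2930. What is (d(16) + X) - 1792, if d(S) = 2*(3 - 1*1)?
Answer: -4718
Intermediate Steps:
d(S) = 4 (d(S) = 2*(3 - 1) = 2*2 = 4)
(d(16) + X) - 1792 = (4 - 2930) - 1792 = -2926 - 1792 = -4718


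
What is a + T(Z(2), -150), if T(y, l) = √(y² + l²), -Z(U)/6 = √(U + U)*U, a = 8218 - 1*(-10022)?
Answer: 18240 + 6*√641 ≈ 18392.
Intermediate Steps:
a = 18240 (a = 8218 + 10022 = 18240)
Z(U) = -6*√2*U^(3/2) (Z(U) = -6*√(U + U)*U = -6*√(2*U)*U = -6*√2*√U*U = -6*√2*U^(3/2))
T(y, l) = √(l² + y²)
a + T(Z(2), -150) = 18240 + √((-150)² + (-6*√2*2^(3/2))²) = 18240 + √(22500 + (-6*√2*2*√2)²) = 18240 + √(22500 + (-24)²) = 18240 + √(22500 + 576) = 18240 + √23076 = 18240 + 6*√641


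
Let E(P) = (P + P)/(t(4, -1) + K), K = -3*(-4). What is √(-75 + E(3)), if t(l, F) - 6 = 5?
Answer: 3*I*√4393/23 ≈ 8.6452*I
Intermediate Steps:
K = 12
t(l, F) = 11 (t(l, F) = 6 + 5 = 11)
E(P) = 2*P/23 (E(P) = (P + P)/(11 + 12) = (2*P)/23 = (2*P)*(1/23) = 2*P/23)
√(-75 + E(3)) = √(-75 + (2/23)*3) = √(-75 + 6/23) = √(-1719/23) = 3*I*√4393/23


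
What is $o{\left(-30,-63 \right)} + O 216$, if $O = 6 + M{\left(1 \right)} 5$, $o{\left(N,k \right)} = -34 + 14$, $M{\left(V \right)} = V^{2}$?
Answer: $2356$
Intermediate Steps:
$o{\left(N,k \right)} = -20$
$O = 11$ ($O = 6 + 1^{2} \cdot 5 = 6 + 1 \cdot 5 = 6 + 5 = 11$)
$o{\left(-30,-63 \right)} + O 216 = -20 + 11 \cdot 216 = -20 + 2376 = 2356$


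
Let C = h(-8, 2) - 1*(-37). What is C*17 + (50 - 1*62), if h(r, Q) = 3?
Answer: 668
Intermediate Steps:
C = 40 (C = 3 - 1*(-37) = 3 + 37 = 40)
C*17 + (50 - 1*62) = 40*17 + (50 - 1*62) = 680 + (50 - 62) = 680 - 12 = 668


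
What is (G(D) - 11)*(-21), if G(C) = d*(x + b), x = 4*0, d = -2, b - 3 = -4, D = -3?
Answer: 189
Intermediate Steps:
b = -1 (b = 3 - 4 = -1)
x = 0
G(C) = 2 (G(C) = -2*(0 - 1) = -2*(-1) = 2)
(G(D) - 11)*(-21) = (2 - 11)*(-21) = -9*(-21) = 189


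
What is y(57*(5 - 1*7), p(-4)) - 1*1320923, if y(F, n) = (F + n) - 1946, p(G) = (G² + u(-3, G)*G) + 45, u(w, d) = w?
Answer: -1322910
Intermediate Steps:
p(G) = 45 + G² - 3*G (p(G) = (G² - 3*G) + 45 = 45 + G² - 3*G)
y(F, n) = -1946 + F + n
y(57*(5 - 1*7), p(-4)) - 1*1320923 = (-1946 + 57*(5 - 1*7) + (45 + (-4)² - 3*(-4))) - 1*1320923 = (-1946 + 57*(5 - 7) + (45 + 16 + 12)) - 1320923 = (-1946 + 57*(-2) + 73) - 1320923 = (-1946 - 114 + 73) - 1320923 = -1987 - 1320923 = -1322910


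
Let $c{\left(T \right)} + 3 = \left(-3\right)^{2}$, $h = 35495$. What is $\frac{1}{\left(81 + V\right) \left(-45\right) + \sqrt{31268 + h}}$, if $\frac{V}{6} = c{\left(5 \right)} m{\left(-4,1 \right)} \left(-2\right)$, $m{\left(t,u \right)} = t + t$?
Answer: $- \frac{29565}{874022462} - \frac{\sqrt{66763}}{874022462} \approx -3.4122 \cdot 10^{-5}$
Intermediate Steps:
$m{\left(t,u \right)} = 2 t$
$c{\left(T \right)} = 6$ ($c{\left(T \right)} = -3 + \left(-3\right)^{2} = -3 + 9 = 6$)
$V = 576$ ($V = 6 \cdot 6 \cdot 2 \left(-4\right) \left(-2\right) = 6 \cdot 6 \left(-8\right) \left(-2\right) = 6 \left(\left(-48\right) \left(-2\right)\right) = 6 \cdot 96 = 576$)
$\frac{1}{\left(81 + V\right) \left(-45\right) + \sqrt{31268 + h}} = \frac{1}{\left(81 + 576\right) \left(-45\right) + \sqrt{31268 + 35495}} = \frac{1}{657 \left(-45\right) + \sqrt{66763}} = \frac{1}{-29565 + \sqrt{66763}}$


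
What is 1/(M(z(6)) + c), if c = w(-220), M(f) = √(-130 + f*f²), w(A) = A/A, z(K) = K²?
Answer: -1/46525 + √46526/46525 ≈ 0.0046147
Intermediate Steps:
w(A) = 1
M(f) = √(-130 + f³)
c = 1
1/(M(z(6)) + c) = 1/(√(-130 + (6²)³) + 1) = 1/(√(-130 + 36³) + 1) = 1/(√(-130 + 46656) + 1) = 1/(√46526 + 1) = 1/(1 + √46526)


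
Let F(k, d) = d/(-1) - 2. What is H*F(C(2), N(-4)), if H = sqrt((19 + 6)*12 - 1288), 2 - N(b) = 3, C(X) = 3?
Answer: -2*I*sqrt(247) ≈ -31.432*I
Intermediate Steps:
N(b) = -1 (N(b) = 2 - 1*3 = 2 - 3 = -1)
H = 2*I*sqrt(247) (H = sqrt(25*12 - 1288) = sqrt(300 - 1288) = sqrt(-988) = 2*I*sqrt(247) ≈ 31.432*I)
F(k, d) = -2 - d (F(k, d) = d*(-1) - 2 = -d - 2 = -2 - d)
H*F(C(2), N(-4)) = (2*I*sqrt(247))*(-2 - 1*(-1)) = (2*I*sqrt(247))*(-2 + 1) = (2*I*sqrt(247))*(-1) = -2*I*sqrt(247)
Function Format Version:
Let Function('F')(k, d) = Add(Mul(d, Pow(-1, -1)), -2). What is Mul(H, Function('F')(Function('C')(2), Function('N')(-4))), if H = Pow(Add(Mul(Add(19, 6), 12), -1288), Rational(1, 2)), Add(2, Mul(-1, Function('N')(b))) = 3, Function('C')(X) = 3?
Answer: Mul(-2, I, Pow(247, Rational(1, 2))) ≈ Mul(-31.432, I)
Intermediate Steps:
Function('N')(b) = -1 (Function('N')(b) = Add(2, Mul(-1, 3)) = Add(2, -3) = -1)
H = Mul(2, I, Pow(247, Rational(1, 2))) (H = Pow(Add(Mul(25, 12), -1288), Rational(1, 2)) = Pow(Add(300, -1288), Rational(1, 2)) = Pow(-988, Rational(1, 2)) = Mul(2, I, Pow(247, Rational(1, 2))) ≈ Mul(31.432, I))
Function('F')(k, d) = Add(-2, Mul(-1, d)) (Function('F')(k, d) = Add(Mul(d, -1), -2) = Add(Mul(-1, d), -2) = Add(-2, Mul(-1, d)))
Mul(H, Function('F')(Function('C')(2), Function('N')(-4))) = Mul(Mul(2, I, Pow(247, Rational(1, 2))), Add(-2, Mul(-1, -1))) = Mul(Mul(2, I, Pow(247, Rational(1, 2))), Add(-2, 1)) = Mul(Mul(2, I, Pow(247, Rational(1, 2))), -1) = Mul(-2, I, Pow(247, Rational(1, 2)))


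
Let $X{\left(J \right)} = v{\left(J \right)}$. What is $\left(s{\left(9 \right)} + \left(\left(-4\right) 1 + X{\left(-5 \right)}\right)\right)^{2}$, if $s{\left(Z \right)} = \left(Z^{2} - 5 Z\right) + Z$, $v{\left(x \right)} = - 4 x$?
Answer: $3721$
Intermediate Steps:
$X{\left(J \right)} = - 4 J$
$s{\left(Z \right)} = Z^{2} - 4 Z$
$\left(s{\left(9 \right)} + \left(\left(-4\right) 1 + X{\left(-5 \right)}\right)\right)^{2} = \left(9 \left(-4 + 9\right) - -16\right)^{2} = \left(9 \cdot 5 + \left(-4 + 20\right)\right)^{2} = \left(45 + 16\right)^{2} = 61^{2} = 3721$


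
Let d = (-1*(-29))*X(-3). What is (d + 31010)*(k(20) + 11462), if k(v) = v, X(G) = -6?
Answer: 354058952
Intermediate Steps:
d = -174 (d = -1*(-29)*(-6) = 29*(-6) = -174)
(d + 31010)*(k(20) + 11462) = (-174 + 31010)*(20 + 11462) = 30836*11482 = 354058952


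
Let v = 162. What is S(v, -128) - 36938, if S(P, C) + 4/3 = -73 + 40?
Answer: -110917/3 ≈ -36972.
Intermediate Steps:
S(P, C) = -103/3 (S(P, C) = -4/3 + (-73 + 40) = -4/3 - 33 = -103/3)
S(v, -128) - 36938 = -103/3 - 36938 = -110917/3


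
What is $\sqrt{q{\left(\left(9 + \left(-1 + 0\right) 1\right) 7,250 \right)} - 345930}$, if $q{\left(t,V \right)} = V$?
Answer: $4 i \sqrt{21605} \approx 587.95 i$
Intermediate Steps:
$\sqrt{q{\left(\left(9 + \left(-1 + 0\right) 1\right) 7,250 \right)} - 345930} = \sqrt{250 - 345930} = \sqrt{-345680} = 4 i \sqrt{21605}$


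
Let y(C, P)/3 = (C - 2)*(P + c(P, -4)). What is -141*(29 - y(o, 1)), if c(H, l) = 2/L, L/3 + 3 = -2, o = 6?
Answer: -13113/5 ≈ -2622.6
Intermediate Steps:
L = -15 (L = -9 + 3*(-2) = -9 - 6 = -15)
c(H, l) = -2/15 (c(H, l) = 2/(-15) = 2*(-1/15) = -2/15)
y(C, P) = 3*(-2 + C)*(-2/15 + P) (y(C, P) = 3*((C - 2)*(P - 2/15)) = 3*((-2 + C)*(-2/15 + P)) = 3*(-2 + C)*(-2/15 + P))
-141*(29 - y(o, 1)) = -141*(29 - (⅘ - 6*1 - ⅖*6 + 3*6*1)) = -141*(29 - (⅘ - 6 - 12/5 + 18)) = -141*(29 - 1*52/5) = -141*(29 - 52/5) = -141*93/5 = -13113/5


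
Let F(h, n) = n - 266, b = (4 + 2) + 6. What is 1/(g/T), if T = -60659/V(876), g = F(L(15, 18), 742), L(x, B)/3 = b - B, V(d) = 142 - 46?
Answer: -60659/45696 ≈ -1.3274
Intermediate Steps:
V(d) = 96
b = 12 (b = 6 + 6 = 12)
L(x, B) = 36 - 3*B (L(x, B) = 3*(12 - B) = 36 - 3*B)
F(h, n) = -266 + n
g = 476 (g = -266 + 742 = 476)
T = -60659/96 ≈ -631.86
1/(g/T) = 1/(476/(-60659/96)) = 1/(476*(-96/60659)) = 1/(-45696/60659) = -60659/45696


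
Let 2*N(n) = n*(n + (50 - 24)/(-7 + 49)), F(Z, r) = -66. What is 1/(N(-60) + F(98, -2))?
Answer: 7/12008 ≈ 0.00058294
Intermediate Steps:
N(n) = n*(13/21 + n)/2 (N(n) = (n*(n + (50 - 24)/(-7 + 49)))/2 = (n*(n + 26/42))/2 = (n*(n + 26*(1/42)))/2 = (n*(n + 13/21))/2 = (n*(13/21 + n))/2 = n*(13/21 + n)/2)
1/(N(-60) + F(98, -2)) = 1/((1/42)*(-60)*(13 + 21*(-60)) - 66) = 1/((1/42)*(-60)*(13 - 1260) - 66) = 1/((1/42)*(-60)*(-1247) - 66) = 1/(12470/7 - 66) = 1/(12008/7) = 7/12008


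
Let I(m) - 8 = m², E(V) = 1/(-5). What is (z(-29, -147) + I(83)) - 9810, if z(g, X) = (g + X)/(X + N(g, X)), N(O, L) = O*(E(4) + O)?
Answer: -10193467/3499 ≈ -2913.3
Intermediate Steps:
E(V) = -⅕
N(O, L) = O*(-⅕ + O)
I(m) = 8 + m²
z(g, X) = (X + g)/(X + g*(-⅕ + g)) (z(g, X) = (g + X)/(X + g*(-⅕ + g)) = (X + g)/(X + g*(-⅕ + g)))
(z(-29, -147) + I(83)) - 9810 = (5*(-147 - 29)/(5*(-147) - 29*(-1 + 5*(-29))) + (8 + 83²)) - 9810 = (5*(-176)/(-735 - 29*(-1 - 145)) + (8 + 6889)) - 9810 = (5*(-176)/(-735 - 29*(-146)) + 6897) - 9810 = (5*(-176)/(-735 + 4234) + 6897) - 9810 = (5*(-176)/3499 + 6897) - 9810 = (5*(1/3499)*(-176) + 6897) - 9810 = (-880/3499 + 6897) - 9810 = 24131723/3499 - 9810 = -10193467/3499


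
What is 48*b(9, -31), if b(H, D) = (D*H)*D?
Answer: 415152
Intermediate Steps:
b(H, D) = H*D**2
48*b(9, -31) = 48*(9*(-31)**2) = 48*(9*961) = 48*8649 = 415152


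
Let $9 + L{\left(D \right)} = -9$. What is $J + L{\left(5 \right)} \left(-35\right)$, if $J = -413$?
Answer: $217$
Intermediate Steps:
$L{\left(D \right)} = -18$ ($L{\left(D \right)} = -9 - 9 = -18$)
$J + L{\left(5 \right)} \left(-35\right) = -413 - -630 = -413 + 630 = 217$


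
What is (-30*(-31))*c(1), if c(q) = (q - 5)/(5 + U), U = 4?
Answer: -1240/3 ≈ -413.33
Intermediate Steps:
c(q) = -5/9 + q/9 (c(q) = (q - 5)/(5 + 4) = (-5 + q)/9 = (-5 + q)*(1/9) = -5/9 + q/9)
(-30*(-31))*c(1) = (-30*(-31))*(-5/9 + (1/9)*1) = 930*(-5/9 + 1/9) = 930*(-4/9) = -1240/3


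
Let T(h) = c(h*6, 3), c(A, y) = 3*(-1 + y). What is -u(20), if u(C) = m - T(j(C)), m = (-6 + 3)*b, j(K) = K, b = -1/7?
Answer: 39/7 ≈ 5.5714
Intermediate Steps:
b = -1/7 (b = -1*1/7 = -1/7 ≈ -0.14286)
c(A, y) = -3 + 3*y
T(h) = 6 (T(h) = -3 + 3*3 = -3 + 9 = 6)
m = 3/7 (m = (-6 + 3)*(-1/7) = -3*(-1/7) = 3/7 ≈ 0.42857)
u(C) = -39/7 (u(C) = 3/7 - 1*6 = 3/7 - 6 = -39/7)
-u(20) = -1*(-39/7) = 39/7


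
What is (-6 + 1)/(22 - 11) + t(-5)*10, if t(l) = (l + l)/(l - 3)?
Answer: 265/22 ≈ 12.045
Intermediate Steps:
t(l) = 2*l/(-3 + l) (t(l) = (2*l)/(-3 + l) = 2*l/(-3 + l))
(-6 + 1)/(22 - 11) + t(-5)*10 = (-6 + 1)/(22 - 11) + (2*(-5)/(-3 - 5))*10 = -5/11 + (2*(-5)/(-8))*10 = -5*1/11 + (2*(-5)*(-1/8))*10 = -5/11 + (5/4)*10 = -5/11 + 25/2 = 265/22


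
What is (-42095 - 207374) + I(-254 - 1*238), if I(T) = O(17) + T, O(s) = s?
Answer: -249944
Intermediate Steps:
I(T) = 17 + T
(-42095 - 207374) + I(-254 - 1*238) = (-42095 - 207374) + (17 + (-254 - 1*238)) = -249469 + (17 + (-254 - 238)) = -249469 + (17 - 492) = -249469 - 475 = -249944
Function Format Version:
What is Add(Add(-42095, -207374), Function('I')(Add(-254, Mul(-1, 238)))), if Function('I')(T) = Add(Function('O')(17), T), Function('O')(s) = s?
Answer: -249944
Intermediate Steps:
Function('I')(T) = Add(17, T)
Add(Add(-42095, -207374), Function('I')(Add(-254, Mul(-1, 238)))) = Add(Add(-42095, -207374), Add(17, Add(-254, Mul(-1, 238)))) = Add(-249469, Add(17, Add(-254, -238))) = Add(-249469, Add(17, -492)) = Add(-249469, -475) = -249944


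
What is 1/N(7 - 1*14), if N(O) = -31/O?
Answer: 7/31 ≈ 0.22581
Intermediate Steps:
1/N(7 - 1*14) = 1/(-31/(7 - 1*14)) = 1/(-31/(7 - 14)) = 1/(-31/(-7)) = 1/(-31*(-1/7)) = 1/(31/7) = 7/31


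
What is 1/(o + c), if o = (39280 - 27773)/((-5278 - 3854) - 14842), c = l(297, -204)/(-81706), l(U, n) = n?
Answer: -979409822/467650123 ≈ -2.0943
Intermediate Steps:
c = 102/40853 (c = -204/(-81706) = -204*(-1/81706) = 102/40853 ≈ 0.0024968)
o = -11507/23974 (o = 11507/(-9132 - 14842) = 11507/(-23974) = 11507*(-1/23974) = -11507/23974 ≈ -0.47998)
1/(o + c) = 1/(-11507/23974 + 102/40853) = 1/(-467650123/979409822) = -979409822/467650123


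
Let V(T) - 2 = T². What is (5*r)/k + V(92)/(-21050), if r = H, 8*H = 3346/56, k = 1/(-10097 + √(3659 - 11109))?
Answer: (-677280*√298 + 1282351017164357*I)/(336800*(-10097*I + 5*√298)) ≈ -3.7706e+5 + 3223.3*I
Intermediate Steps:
V(T) = 2 + T²
k = 1/(-10097 + 5*I*√298) (k = 1/(-10097 + √(-7450)) = 1/(-10097 + 5*I*√298) ≈ -9.9032e-5 - 8.466e-7*I)
H = 239/32 (H = (3346/56)/8 = (3346*(1/56))/8 = (⅛)*(239/4) = 239/32 ≈ 7.4688)
r = 239/32 ≈ 7.4688
(5*r)/k + V(92)/(-21050) = (5*(239/32))/(-10097/101956859 - 5*I*√298/101956859) + (2 + 92²)/(-21050) = 1195/(32*(-10097/101956859 - 5*I*√298/101956859)) + (2 + 8464)*(-1/21050) = 1195/(32*(-10097/101956859 - 5*I*√298/101956859)) + 8466*(-1/21050) = 1195/(32*(-10097/101956859 - 5*I*√298/101956859)) - 4233/10525 = -4233/10525 + 1195/(32*(-10097/101956859 - 5*I*√298/101956859))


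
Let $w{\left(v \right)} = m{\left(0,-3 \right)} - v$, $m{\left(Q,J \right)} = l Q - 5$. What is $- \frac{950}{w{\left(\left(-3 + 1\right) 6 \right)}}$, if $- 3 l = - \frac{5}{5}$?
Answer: $- \frac{950}{7} \approx -135.71$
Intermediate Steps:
$l = \frac{1}{3}$ ($l = - \frac{\left(-5\right) \frac{1}{5}}{3} = \left(- \frac{1}{3}\right) \left(-1\right) = \frac{1}{3} \approx 0.33333$)
$m{\left(Q,J \right)} = -5 + \frac{Q}{3}$ ($m{\left(Q,J \right)} = \frac{Q}{3} - 5 = -5 + \frac{Q}{3}$)
$w{\left(v \right)} = -5 - v$ ($w{\left(v \right)} = \left(-5 + \frac{1}{3} \cdot 0\right) - v = \left(-5 + 0\right) - v = -5 - v$)
$- \frac{950}{w{\left(\left(-3 + 1\right) 6 \right)}} = - \frac{950}{-5 - \left(-3 + 1\right) 6} = - \frac{950}{-5 - \left(-2\right) 6} = - \frac{950}{-5 - -12} = - \frac{950}{-5 + 12} = - \frac{950}{7}$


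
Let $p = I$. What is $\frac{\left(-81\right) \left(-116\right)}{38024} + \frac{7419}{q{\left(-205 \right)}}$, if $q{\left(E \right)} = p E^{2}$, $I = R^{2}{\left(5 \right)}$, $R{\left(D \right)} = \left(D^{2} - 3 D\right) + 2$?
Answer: $\frac{2380955569}{9587751600} \approx 0.24833$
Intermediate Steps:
$R{\left(D \right)} = 2 + D^{2} - 3 D$
$I = 144$ ($I = \left(2 + 5^{2} - 15\right)^{2} = \left(2 + 25 - 15\right)^{2} = 12^{2} = 144$)
$p = 144$
$q{\left(E \right)} = 144 E^{2}$
$\frac{\left(-81\right) \left(-116\right)}{38024} + \frac{7419}{q{\left(-205 \right)}} = \frac{\left(-81\right) \left(-116\right)}{38024} + \frac{7419}{144 \left(-205\right)^{2}} = 9396 \cdot \frac{1}{38024} + \frac{7419}{144 \cdot 42025} = \frac{2349}{9506} + \frac{7419}{6051600} = \frac{2349}{9506} + 7419 \cdot \frac{1}{6051600} = \frac{2349}{9506} + \frac{2473}{2017200} = \frac{2380955569}{9587751600}$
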